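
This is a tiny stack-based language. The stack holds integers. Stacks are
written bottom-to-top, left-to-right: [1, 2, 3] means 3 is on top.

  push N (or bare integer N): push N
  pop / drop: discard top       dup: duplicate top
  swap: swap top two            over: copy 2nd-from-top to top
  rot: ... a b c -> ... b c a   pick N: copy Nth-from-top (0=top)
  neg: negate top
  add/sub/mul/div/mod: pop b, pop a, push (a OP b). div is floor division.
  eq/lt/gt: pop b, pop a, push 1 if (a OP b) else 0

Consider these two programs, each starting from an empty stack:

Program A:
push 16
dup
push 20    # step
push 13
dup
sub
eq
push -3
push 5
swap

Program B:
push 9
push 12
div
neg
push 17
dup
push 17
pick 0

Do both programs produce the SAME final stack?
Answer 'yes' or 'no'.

Program A trace:
  After 'push 16': [16]
  After 'dup': [16, 16]
  After 'push 20': [16, 16, 20]
  After 'push 13': [16, 16, 20, 13]
  After 'dup': [16, 16, 20, 13, 13]
  After 'sub': [16, 16, 20, 0]
  After 'eq': [16, 16, 0]
  After 'push -3': [16, 16, 0, -3]
  After 'push 5': [16, 16, 0, -3, 5]
  After 'swap': [16, 16, 0, 5, -3]
Program A final stack: [16, 16, 0, 5, -3]

Program B trace:
  After 'push 9': [9]
  After 'push 12': [9, 12]
  After 'div': [0]
  After 'neg': [0]
  After 'push 17': [0, 17]
  After 'dup': [0, 17, 17]
  After 'push 17': [0, 17, 17, 17]
  After 'pick 0': [0, 17, 17, 17, 17]
Program B final stack: [0, 17, 17, 17, 17]
Same: no

Answer: no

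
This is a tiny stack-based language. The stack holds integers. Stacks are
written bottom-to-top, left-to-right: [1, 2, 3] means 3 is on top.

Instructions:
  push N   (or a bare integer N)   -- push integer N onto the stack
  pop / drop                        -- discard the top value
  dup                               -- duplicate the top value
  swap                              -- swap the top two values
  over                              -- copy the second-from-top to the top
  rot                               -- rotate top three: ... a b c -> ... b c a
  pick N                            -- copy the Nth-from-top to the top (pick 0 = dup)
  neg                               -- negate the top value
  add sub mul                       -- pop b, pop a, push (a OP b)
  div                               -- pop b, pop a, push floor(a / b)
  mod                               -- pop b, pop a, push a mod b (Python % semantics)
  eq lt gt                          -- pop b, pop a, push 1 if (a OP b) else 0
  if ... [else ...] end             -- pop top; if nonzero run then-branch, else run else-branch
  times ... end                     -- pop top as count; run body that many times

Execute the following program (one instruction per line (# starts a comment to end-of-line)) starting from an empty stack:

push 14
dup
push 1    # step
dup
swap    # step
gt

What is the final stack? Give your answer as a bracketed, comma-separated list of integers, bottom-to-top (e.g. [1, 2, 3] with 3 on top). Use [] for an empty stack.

After 'push 14': [14]
After 'dup': [14, 14]
After 'push 1': [14, 14, 1]
After 'dup': [14, 14, 1, 1]
After 'swap': [14, 14, 1, 1]
After 'gt': [14, 14, 0]

Answer: [14, 14, 0]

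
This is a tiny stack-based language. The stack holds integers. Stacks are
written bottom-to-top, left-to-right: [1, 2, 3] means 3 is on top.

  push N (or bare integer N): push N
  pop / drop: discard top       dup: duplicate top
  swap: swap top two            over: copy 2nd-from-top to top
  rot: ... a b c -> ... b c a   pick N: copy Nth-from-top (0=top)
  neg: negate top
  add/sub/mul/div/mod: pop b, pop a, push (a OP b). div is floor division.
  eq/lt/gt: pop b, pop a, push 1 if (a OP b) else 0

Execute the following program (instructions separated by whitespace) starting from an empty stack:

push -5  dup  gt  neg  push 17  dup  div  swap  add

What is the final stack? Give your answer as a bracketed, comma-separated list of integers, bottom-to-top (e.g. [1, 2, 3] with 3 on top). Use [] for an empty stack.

Answer: [1]

Derivation:
After 'push -5': [-5]
After 'dup': [-5, -5]
After 'gt': [0]
After 'neg': [0]
After 'push 17': [0, 17]
After 'dup': [0, 17, 17]
After 'div': [0, 1]
After 'swap': [1, 0]
After 'add': [1]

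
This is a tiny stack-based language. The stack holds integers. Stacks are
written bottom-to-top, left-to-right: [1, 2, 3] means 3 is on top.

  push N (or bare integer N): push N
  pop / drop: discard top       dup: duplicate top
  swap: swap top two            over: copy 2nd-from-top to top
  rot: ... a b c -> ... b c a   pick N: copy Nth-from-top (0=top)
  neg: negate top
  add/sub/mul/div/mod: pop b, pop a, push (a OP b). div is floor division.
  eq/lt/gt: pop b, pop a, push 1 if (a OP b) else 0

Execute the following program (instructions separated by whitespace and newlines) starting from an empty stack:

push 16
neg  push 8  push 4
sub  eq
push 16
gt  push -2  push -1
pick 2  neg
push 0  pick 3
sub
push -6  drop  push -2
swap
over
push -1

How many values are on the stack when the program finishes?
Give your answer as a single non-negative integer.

After 'push 16': stack = [16] (depth 1)
After 'neg': stack = [-16] (depth 1)
After 'push 8': stack = [-16, 8] (depth 2)
After 'push 4': stack = [-16, 8, 4] (depth 3)
After 'sub': stack = [-16, 4] (depth 2)
After 'eq': stack = [0] (depth 1)
After 'push 16': stack = [0, 16] (depth 2)
After 'gt': stack = [0] (depth 1)
After 'push -2': stack = [0, -2] (depth 2)
After 'push -1': stack = [0, -2, -1] (depth 3)
  ...
After 'neg': stack = [0, -2, -1, 0] (depth 4)
After 'push 0': stack = [0, -2, -1, 0, 0] (depth 5)
After 'pick 3': stack = [0, -2, -1, 0, 0, -2] (depth 6)
After 'sub': stack = [0, -2, -1, 0, 2] (depth 5)
After 'push -6': stack = [0, -2, -1, 0, 2, -6] (depth 6)
After 'drop': stack = [0, -2, -1, 0, 2] (depth 5)
After 'push -2': stack = [0, -2, -1, 0, 2, -2] (depth 6)
After 'swap': stack = [0, -2, -1, 0, -2, 2] (depth 6)
After 'over': stack = [0, -2, -1, 0, -2, 2, -2] (depth 7)
After 'push -1': stack = [0, -2, -1, 0, -2, 2, -2, -1] (depth 8)

Answer: 8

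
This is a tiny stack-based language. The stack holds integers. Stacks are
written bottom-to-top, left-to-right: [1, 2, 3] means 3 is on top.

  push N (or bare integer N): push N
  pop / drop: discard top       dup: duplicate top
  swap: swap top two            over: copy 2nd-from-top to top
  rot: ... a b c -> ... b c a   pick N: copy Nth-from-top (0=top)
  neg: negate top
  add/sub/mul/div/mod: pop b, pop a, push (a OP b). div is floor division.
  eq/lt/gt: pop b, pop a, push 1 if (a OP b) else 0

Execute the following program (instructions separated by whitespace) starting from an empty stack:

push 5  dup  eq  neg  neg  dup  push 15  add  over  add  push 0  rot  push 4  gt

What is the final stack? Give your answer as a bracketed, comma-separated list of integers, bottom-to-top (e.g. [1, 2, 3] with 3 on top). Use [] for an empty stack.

After 'push 5': [5]
After 'dup': [5, 5]
After 'eq': [1]
After 'neg': [-1]
After 'neg': [1]
After 'dup': [1, 1]
After 'push 15': [1, 1, 15]
After 'add': [1, 16]
After 'over': [1, 16, 1]
After 'add': [1, 17]
After 'push 0': [1, 17, 0]
After 'rot': [17, 0, 1]
After 'push 4': [17, 0, 1, 4]
After 'gt': [17, 0, 0]

Answer: [17, 0, 0]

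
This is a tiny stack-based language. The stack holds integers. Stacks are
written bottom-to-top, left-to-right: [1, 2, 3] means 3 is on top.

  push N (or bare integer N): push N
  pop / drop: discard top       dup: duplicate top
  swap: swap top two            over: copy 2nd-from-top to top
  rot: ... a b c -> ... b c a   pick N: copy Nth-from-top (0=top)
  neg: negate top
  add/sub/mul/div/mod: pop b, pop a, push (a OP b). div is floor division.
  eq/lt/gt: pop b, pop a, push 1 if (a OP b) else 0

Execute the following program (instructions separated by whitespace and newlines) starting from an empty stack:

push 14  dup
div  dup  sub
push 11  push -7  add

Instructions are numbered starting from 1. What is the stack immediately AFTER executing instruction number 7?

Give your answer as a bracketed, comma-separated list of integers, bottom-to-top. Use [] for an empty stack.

Step 1 ('push 14'): [14]
Step 2 ('dup'): [14, 14]
Step 3 ('div'): [1]
Step 4 ('dup'): [1, 1]
Step 5 ('sub'): [0]
Step 6 ('push 11'): [0, 11]
Step 7 ('push -7'): [0, 11, -7]

Answer: [0, 11, -7]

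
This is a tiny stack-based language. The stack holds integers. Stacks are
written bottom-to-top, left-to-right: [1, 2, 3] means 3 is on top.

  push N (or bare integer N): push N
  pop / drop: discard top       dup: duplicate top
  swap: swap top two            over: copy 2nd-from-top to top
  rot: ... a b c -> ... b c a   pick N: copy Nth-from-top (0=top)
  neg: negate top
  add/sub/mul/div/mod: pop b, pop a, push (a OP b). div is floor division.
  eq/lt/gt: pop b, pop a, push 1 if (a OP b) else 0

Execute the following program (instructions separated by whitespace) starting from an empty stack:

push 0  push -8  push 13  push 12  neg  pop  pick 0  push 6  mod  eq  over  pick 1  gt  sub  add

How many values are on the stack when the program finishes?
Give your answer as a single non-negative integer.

After 'push 0': stack = [0] (depth 1)
After 'push -8': stack = [0, -8] (depth 2)
After 'push 13': stack = [0, -8, 13] (depth 3)
After 'push 12': stack = [0, -8, 13, 12] (depth 4)
After 'neg': stack = [0, -8, 13, -12] (depth 4)
After 'pop': stack = [0, -8, 13] (depth 3)
After 'pick 0': stack = [0, -8, 13, 13] (depth 4)
After 'push 6': stack = [0, -8, 13, 13, 6] (depth 5)
After 'mod': stack = [0, -8, 13, 1] (depth 4)
After 'eq': stack = [0, -8, 0] (depth 3)
After 'over': stack = [0, -8, 0, -8] (depth 4)
After 'pick 1': stack = [0, -8, 0, -8, 0] (depth 5)
After 'gt': stack = [0, -8, 0, 0] (depth 4)
After 'sub': stack = [0, -8, 0] (depth 3)
After 'add': stack = [0, -8] (depth 2)

Answer: 2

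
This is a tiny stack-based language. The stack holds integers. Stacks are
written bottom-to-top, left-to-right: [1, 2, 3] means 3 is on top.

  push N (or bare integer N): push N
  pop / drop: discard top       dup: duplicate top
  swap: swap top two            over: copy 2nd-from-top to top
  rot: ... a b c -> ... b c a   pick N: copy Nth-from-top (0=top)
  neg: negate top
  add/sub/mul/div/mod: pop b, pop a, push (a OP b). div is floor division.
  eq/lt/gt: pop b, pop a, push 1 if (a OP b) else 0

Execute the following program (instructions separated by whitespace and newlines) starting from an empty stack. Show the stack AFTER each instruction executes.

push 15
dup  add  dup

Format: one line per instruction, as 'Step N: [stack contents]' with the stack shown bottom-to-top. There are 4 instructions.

Step 1: [15]
Step 2: [15, 15]
Step 3: [30]
Step 4: [30, 30]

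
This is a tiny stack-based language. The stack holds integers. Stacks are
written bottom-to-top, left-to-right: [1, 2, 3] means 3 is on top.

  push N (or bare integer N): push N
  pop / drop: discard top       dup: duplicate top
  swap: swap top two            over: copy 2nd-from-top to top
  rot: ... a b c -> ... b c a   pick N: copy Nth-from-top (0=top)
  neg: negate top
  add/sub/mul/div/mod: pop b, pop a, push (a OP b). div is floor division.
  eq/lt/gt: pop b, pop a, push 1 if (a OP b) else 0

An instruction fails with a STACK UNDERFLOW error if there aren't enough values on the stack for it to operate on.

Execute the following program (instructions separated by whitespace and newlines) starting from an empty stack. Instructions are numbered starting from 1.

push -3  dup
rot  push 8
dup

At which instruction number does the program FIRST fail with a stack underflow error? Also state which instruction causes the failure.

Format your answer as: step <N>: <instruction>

Step 1 ('push -3'): stack = [-3], depth = 1
Step 2 ('dup'): stack = [-3, -3], depth = 2
Step 3 ('rot'): needs 3 value(s) but depth is 2 — STACK UNDERFLOW

Answer: step 3: rot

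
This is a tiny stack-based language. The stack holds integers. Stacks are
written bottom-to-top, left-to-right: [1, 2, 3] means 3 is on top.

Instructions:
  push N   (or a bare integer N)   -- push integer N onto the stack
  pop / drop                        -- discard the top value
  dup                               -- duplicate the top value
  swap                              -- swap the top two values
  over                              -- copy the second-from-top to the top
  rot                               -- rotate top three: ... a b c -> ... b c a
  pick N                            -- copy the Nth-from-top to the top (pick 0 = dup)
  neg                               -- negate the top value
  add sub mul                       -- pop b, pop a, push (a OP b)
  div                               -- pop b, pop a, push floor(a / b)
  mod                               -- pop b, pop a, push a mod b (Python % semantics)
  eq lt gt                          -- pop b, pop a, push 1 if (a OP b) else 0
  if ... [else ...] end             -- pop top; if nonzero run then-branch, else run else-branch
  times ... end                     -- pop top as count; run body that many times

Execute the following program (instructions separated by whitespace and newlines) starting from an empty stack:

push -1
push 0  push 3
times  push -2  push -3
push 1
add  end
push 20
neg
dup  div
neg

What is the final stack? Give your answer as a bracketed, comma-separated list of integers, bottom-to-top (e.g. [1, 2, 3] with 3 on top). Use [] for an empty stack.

Answer: [-1, 0, -2, -2, -2, -2, -2, -2, -1]

Derivation:
After 'push -1': [-1]
After 'push 0': [-1, 0]
After 'push 3': [-1, 0, 3]
After 'times': [-1, 0]
After 'push -2': [-1, 0, -2]
After 'push -3': [-1, 0, -2, -3]
After 'push 1': [-1, 0, -2, -3, 1]
After 'add': [-1, 0, -2, -2]
After 'push -2': [-1, 0, -2, -2, -2]
After 'push -3': [-1, 0, -2, -2, -2, -3]
After 'push 1': [-1, 0, -2, -2, -2, -3, 1]
After 'add': [-1, 0, -2, -2, -2, -2]
After 'push -2': [-1, 0, -2, -2, -2, -2, -2]
After 'push -3': [-1, 0, -2, -2, -2, -2, -2, -3]
After 'push 1': [-1, 0, -2, -2, -2, -2, -2, -3, 1]
After 'add': [-1, 0, -2, -2, -2, -2, -2, -2]
After 'push 20': [-1, 0, -2, -2, -2, -2, -2, -2, 20]
After 'neg': [-1, 0, -2, -2, -2, -2, -2, -2, -20]
After 'dup': [-1, 0, -2, -2, -2, -2, -2, -2, -20, -20]
After 'div': [-1, 0, -2, -2, -2, -2, -2, -2, 1]
After 'neg': [-1, 0, -2, -2, -2, -2, -2, -2, -1]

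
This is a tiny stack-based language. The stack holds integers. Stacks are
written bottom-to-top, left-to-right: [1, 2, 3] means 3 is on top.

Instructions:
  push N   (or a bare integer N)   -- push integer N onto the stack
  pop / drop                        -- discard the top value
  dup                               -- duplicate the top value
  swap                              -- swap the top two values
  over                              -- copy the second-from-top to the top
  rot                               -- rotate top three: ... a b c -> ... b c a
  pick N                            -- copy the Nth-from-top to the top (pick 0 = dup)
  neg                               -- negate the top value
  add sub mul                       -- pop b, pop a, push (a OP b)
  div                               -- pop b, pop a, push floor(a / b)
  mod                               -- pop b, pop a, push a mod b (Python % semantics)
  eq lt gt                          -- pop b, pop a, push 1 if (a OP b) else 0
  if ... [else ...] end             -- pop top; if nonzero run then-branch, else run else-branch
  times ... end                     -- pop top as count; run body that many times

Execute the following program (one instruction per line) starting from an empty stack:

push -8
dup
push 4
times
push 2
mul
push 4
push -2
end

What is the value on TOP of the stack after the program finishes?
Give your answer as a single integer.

Answer: -2

Derivation:
After 'push -8': [-8]
After 'dup': [-8, -8]
After 'push 4': [-8, -8, 4]
After 'times': [-8, -8]
After 'push 2': [-8, -8, 2]
After 'mul': [-8, -16]
After 'push 4': [-8, -16, 4]
After 'push -2': [-8, -16, 4, -2]
After 'push 2': [-8, -16, 4, -2, 2]
After 'mul': [-8, -16, 4, -4]
After 'push 4': [-8, -16, 4, -4, 4]
After 'push -2': [-8, -16, 4, -4, 4, -2]
After 'push 2': [-8, -16, 4, -4, 4, -2, 2]
After 'mul': [-8, -16, 4, -4, 4, -4]
After 'push 4': [-8, -16, 4, -4, 4, -4, 4]
After 'push -2': [-8, -16, 4, -4, 4, -4, 4, -2]
After 'push 2': [-8, -16, 4, -4, 4, -4, 4, -2, 2]
After 'mul': [-8, -16, 4, -4, 4, -4, 4, -4]
After 'push 4': [-8, -16, 4, -4, 4, -4, 4, -4, 4]
After 'push -2': [-8, -16, 4, -4, 4, -4, 4, -4, 4, -2]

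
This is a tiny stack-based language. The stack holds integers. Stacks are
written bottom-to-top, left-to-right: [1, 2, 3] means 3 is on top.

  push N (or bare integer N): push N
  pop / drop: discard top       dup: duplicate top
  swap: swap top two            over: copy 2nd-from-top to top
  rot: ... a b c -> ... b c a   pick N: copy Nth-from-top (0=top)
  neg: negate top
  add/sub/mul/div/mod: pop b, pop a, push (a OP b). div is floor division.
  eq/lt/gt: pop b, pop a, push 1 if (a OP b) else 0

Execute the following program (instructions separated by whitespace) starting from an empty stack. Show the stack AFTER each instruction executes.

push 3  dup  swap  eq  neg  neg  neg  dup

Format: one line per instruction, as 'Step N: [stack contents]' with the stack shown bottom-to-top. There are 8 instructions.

Step 1: [3]
Step 2: [3, 3]
Step 3: [3, 3]
Step 4: [1]
Step 5: [-1]
Step 6: [1]
Step 7: [-1]
Step 8: [-1, -1]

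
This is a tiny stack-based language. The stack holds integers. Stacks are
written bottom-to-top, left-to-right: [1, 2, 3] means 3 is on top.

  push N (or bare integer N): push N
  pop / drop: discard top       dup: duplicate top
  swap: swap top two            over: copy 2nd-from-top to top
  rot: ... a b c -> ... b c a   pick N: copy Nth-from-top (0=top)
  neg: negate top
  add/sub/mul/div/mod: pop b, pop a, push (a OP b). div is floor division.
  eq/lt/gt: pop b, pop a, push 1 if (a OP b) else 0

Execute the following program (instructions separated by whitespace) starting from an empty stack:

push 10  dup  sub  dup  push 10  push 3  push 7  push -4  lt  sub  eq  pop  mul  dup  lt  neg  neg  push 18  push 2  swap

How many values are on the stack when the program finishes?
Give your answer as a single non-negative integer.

Answer: 3

Derivation:
After 'push 10': stack = [10] (depth 1)
After 'dup': stack = [10, 10] (depth 2)
After 'sub': stack = [0] (depth 1)
After 'dup': stack = [0, 0] (depth 2)
After 'push 10': stack = [0, 0, 10] (depth 3)
After 'push 3': stack = [0, 0, 10, 3] (depth 4)
After 'push 7': stack = [0, 0, 10, 3, 7] (depth 5)
After 'push -4': stack = [0, 0, 10, 3, 7, -4] (depth 6)
After 'lt': stack = [0, 0, 10, 3, 0] (depth 5)
After 'sub': stack = [0, 0, 10, 3] (depth 4)
After 'eq': stack = [0, 0, 0] (depth 3)
After 'pop': stack = [0, 0] (depth 2)
After 'mul': stack = [0] (depth 1)
After 'dup': stack = [0, 0] (depth 2)
After 'lt': stack = [0] (depth 1)
After 'neg': stack = [0] (depth 1)
After 'neg': stack = [0] (depth 1)
After 'push 18': stack = [0, 18] (depth 2)
After 'push 2': stack = [0, 18, 2] (depth 3)
After 'swap': stack = [0, 2, 18] (depth 3)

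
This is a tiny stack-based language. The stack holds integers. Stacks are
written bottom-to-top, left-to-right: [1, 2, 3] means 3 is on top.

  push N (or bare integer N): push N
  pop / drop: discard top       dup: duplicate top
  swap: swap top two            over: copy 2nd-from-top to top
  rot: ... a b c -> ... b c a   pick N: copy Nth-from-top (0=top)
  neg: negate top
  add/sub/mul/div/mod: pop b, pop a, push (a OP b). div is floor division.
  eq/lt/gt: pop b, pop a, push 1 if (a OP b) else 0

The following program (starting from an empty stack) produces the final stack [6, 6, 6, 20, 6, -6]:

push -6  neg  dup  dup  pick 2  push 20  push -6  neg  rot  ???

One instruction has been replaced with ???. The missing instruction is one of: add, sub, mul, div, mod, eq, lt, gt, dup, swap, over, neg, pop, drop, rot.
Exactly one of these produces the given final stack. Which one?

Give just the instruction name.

Answer: neg

Derivation:
Stack before ???: [6, 6, 6, 20, 6, 6]
Stack after ???:  [6, 6, 6, 20, 6, -6]
The instruction that transforms [6, 6, 6, 20, 6, 6] -> [6, 6, 6, 20, 6, -6] is: neg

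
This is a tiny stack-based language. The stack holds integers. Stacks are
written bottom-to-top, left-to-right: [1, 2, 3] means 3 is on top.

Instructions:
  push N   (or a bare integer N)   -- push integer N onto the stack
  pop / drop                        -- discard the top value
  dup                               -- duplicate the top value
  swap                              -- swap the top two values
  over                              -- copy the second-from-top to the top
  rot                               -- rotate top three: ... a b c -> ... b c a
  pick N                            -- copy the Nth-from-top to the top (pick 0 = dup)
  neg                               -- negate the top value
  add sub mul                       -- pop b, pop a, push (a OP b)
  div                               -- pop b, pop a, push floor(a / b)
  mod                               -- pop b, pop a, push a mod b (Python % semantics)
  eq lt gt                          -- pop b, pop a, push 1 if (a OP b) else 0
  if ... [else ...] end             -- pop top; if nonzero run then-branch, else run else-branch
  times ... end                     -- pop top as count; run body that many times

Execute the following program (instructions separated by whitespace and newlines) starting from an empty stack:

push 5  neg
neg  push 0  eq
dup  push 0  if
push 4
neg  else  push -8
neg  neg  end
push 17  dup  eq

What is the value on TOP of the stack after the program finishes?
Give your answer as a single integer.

Answer: 1

Derivation:
After 'push 5': [5]
After 'neg': [-5]
After 'neg': [5]
After 'push 0': [5, 0]
After 'eq': [0]
After 'dup': [0, 0]
After 'push 0': [0, 0, 0]
After 'if': [0, 0]
After 'push -8': [0, 0, -8]
After 'neg': [0, 0, 8]
After 'neg': [0, 0, -8]
After 'push 17': [0, 0, -8, 17]
After 'dup': [0, 0, -8, 17, 17]
After 'eq': [0, 0, -8, 1]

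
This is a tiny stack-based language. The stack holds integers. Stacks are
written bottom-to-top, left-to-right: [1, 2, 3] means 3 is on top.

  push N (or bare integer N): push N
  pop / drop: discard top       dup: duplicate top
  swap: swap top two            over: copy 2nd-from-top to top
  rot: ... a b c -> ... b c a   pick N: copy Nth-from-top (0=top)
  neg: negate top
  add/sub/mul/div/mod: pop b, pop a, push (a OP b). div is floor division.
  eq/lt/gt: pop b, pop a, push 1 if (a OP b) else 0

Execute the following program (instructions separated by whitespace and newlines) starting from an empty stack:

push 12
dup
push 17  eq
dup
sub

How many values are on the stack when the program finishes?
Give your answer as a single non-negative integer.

Answer: 2

Derivation:
After 'push 12': stack = [12] (depth 1)
After 'dup': stack = [12, 12] (depth 2)
After 'push 17': stack = [12, 12, 17] (depth 3)
After 'eq': stack = [12, 0] (depth 2)
After 'dup': stack = [12, 0, 0] (depth 3)
After 'sub': stack = [12, 0] (depth 2)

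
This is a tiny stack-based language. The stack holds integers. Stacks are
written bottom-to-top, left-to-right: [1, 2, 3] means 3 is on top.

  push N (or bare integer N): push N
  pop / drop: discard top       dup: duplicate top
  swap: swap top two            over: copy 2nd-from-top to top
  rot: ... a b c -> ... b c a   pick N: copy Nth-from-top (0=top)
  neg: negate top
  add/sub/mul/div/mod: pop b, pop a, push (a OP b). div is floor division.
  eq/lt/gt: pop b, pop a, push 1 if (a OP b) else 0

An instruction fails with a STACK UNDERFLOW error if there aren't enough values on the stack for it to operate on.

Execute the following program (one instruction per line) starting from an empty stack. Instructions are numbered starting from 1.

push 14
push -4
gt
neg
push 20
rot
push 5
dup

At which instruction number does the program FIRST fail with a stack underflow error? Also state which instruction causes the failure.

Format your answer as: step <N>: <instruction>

Answer: step 6: rot

Derivation:
Step 1 ('push 14'): stack = [14], depth = 1
Step 2 ('push -4'): stack = [14, -4], depth = 2
Step 3 ('gt'): stack = [1], depth = 1
Step 4 ('neg'): stack = [-1], depth = 1
Step 5 ('push 20'): stack = [-1, 20], depth = 2
Step 6 ('rot'): needs 3 value(s) but depth is 2 — STACK UNDERFLOW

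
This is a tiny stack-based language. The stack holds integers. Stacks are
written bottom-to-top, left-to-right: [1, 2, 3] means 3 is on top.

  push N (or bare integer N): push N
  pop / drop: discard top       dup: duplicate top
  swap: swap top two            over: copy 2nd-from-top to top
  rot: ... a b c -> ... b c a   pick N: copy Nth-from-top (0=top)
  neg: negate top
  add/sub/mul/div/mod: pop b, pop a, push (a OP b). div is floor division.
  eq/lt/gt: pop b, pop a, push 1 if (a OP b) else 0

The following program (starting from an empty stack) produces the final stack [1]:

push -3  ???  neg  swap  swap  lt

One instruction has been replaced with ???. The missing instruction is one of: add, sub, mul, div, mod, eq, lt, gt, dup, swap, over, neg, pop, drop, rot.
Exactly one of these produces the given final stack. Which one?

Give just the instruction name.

Stack before ???: [-3]
Stack after ???:  [-3, -3]
The instruction that transforms [-3] -> [-3, -3] is: dup

Answer: dup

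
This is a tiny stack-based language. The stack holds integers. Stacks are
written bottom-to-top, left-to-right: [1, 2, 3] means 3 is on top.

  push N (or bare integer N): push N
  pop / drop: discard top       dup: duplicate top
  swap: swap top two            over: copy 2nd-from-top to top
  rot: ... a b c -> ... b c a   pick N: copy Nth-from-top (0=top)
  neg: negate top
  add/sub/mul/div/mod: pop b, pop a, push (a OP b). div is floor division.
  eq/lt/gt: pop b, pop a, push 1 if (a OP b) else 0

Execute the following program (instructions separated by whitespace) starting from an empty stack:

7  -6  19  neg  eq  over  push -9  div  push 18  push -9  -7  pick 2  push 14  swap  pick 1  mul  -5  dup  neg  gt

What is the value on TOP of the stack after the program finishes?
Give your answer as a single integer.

Answer: 0

Derivation:
After 'push 7': [7]
After 'push -6': [7, -6]
After 'push 19': [7, -6, 19]
After 'neg': [7, -6, -19]
After 'eq': [7, 0]
After 'over': [7, 0, 7]
After 'push -9': [7, 0, 7, -9]
After 'div': [7, 0, -1]
After 'push 18': [7, 0, -1, 18]
After 'push -9': [7, 0, -1, 18, -9]
After 'push -7': [7, 0, -1, 18, -9, -7]
After 'pick 2': [7, 0, -1, 18, -9, -7, 18]
After 'push 14': [7, 0, -1, 18, -9, -7, 18, 14]
After 'swap': [7, 0, -1, 18, -9, -7, 14, 18]
After 'pick 1': [7, 0, -1, 18, -9, -7, 14, 18, 14]
After 'mul': [7, 0, -1, 18, -9, -7, 14, 252]
After 'push -5': [7, 0, -1, 18, -9, -7, 14, 252, -5]
After 'dup': [7, 0, -1, 18, -9, -7, 14, 252, -5, -5]
After 'neg': [7, 0, -1, 18, -9, -7, 14, 252, -5, 5]
After 'gt': [7, 0, -1, 18, -9, -7, 14, 252, 0]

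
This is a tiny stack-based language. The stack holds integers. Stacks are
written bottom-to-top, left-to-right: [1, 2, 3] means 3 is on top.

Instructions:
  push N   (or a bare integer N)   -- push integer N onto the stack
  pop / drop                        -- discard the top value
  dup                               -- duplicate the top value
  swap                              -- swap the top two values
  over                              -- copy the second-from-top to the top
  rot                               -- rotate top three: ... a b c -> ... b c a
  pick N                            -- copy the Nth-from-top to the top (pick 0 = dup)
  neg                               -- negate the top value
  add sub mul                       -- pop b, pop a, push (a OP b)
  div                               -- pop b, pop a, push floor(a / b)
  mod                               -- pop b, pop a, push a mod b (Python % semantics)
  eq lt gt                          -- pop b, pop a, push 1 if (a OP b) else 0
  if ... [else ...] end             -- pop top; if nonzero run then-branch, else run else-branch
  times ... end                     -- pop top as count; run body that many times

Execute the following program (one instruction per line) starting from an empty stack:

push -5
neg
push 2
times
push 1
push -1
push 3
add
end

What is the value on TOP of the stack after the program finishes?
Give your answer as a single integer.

Answer: 2

Derivation:
After 'push -5': [-5]
After 'neg': [5]
After 'push 2': [5, 2]
After 'times': [5]
After 'push 1': [5, 1]
After 'push -1': [5, 1, -1]
After 'push 3': [5, 1, -1, 3]
After 'add': [5, 1, 2]
After 'push 1': [5, 1, 2, 1]
After 'push -1': [5, 1, 2, 1, -1]
After 'push 3': [5, 1, 2, 1, -1, 3]
After 'add': [5, 1, 2, 1, 2]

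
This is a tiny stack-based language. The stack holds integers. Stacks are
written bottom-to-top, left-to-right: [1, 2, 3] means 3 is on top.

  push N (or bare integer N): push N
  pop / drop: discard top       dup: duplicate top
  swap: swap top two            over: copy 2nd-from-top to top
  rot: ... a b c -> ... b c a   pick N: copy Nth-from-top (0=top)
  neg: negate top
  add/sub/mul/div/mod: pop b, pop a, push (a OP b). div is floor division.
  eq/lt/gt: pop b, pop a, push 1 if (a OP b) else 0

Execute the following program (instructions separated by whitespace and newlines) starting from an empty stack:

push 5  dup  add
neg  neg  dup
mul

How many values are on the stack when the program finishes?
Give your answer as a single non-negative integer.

After 'push 5': stack = [5] (depth 1)
After 'dup': stack = [5, 5] (depth 2)
After 'add': stack = [10] (depth 1)
After 'neg': stack = [-10] (depth 1)
After 'neg': stack = [10] (depth 1)
After 'dup': stack = [10, 10] (depth 2)
After 'mul': stack = [100] (depth 1)

Answer: 1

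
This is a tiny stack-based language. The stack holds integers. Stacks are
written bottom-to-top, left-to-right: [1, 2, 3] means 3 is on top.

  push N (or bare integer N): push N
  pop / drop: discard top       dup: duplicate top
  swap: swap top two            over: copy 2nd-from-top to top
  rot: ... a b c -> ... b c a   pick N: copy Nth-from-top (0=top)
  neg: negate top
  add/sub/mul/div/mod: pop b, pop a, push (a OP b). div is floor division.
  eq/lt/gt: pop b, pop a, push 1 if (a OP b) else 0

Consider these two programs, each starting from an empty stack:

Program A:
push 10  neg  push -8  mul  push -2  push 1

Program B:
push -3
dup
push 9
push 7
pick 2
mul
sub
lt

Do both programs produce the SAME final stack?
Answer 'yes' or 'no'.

Answer: no

Derivation:
Program A trace:
  After 'push 10': [10]
  After 'neg': [-10]
  After 'push -8': [-10, -8]
  After 'mul': [80]
  After 'push -2': [80, -2]
  After 'push 1': [80, -2, 1]
Program A final stack: [80, -2, 1]

Program B trace:
  After 'push -3': [-3]
  After 'dup': [-3, -3]
  After 'push 9': [-3, -3, 9]
  After 'push 7': [-3, -3, 9, 7]
  After 'pick 2': [-3, -3, 9, 7, -3]
  After 'mul': [-3, -3, 9, -21]
  After 'sub': [-3, -3, 30]
  After 'lt': [-3, 1]
Program B final stack: [-3, 1]
Same: no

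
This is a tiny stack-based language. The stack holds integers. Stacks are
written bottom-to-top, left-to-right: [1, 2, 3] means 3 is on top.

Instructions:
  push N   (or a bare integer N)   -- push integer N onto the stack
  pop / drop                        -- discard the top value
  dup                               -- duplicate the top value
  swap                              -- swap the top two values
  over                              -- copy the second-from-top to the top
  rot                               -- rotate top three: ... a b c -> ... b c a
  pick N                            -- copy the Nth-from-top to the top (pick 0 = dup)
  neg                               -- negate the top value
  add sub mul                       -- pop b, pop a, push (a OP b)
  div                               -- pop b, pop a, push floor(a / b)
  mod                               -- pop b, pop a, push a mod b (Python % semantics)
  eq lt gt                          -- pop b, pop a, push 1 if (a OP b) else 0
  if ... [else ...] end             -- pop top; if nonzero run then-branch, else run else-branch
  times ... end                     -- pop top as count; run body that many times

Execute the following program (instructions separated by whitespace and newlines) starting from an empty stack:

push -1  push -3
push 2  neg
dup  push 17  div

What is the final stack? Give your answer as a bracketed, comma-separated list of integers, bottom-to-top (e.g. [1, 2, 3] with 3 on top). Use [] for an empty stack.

After 'push -1': [-1]
After 'push -3': [-1, -3]
After 'push 2': [-1, -3, 2]
After 'neg': [-1, -3, -2]
After 'dup': [-1, -3, -2, -2]
After 'push 17': [-1, -3, -2, -2, 17]
After 'div': [-1, -3, -2, -1]

Answer: [-1, -3, -2, -1]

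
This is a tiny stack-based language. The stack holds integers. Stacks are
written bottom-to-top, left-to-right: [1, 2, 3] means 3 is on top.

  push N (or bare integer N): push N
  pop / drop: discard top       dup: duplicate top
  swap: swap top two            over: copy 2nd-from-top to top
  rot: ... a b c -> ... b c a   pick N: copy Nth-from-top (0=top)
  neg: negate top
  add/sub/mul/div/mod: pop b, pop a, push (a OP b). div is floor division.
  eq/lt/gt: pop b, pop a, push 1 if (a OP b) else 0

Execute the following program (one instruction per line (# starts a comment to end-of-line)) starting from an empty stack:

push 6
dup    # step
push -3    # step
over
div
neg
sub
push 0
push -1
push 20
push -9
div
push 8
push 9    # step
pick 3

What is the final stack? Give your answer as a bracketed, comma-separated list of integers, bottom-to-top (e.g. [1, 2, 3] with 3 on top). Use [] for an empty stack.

After 'push 6': [6]
After 'dup': [6, 6]
After 'push -3': [6, 6, -3]
After 'over': [6, 6, -3, 6]
After 'div': [6, 6, -1]
After 'neg': [6, 6, 1]
After 'sub': [6, 5]
After 'push 0': [6, 5, 0]
After 'push -1': [6, 5, 0, -1]
After 'push 20': [6, 5, 0, -1, 20]
After 'push -9': [6, 5, 0, -1, 20, -9]
After 'div': [6, 5, 0, -1, -3]
After 'push 8': [6, 5, 0, -1, -3, 8]
After 'push 9': [6, 5, 0, -1, -3, 8, 9]
After 'pick 3': [6, 5, 0, -1, -3, 8, 9, -1]

Answer: [6, 5, 0, -1, -3, 8, 9, -1]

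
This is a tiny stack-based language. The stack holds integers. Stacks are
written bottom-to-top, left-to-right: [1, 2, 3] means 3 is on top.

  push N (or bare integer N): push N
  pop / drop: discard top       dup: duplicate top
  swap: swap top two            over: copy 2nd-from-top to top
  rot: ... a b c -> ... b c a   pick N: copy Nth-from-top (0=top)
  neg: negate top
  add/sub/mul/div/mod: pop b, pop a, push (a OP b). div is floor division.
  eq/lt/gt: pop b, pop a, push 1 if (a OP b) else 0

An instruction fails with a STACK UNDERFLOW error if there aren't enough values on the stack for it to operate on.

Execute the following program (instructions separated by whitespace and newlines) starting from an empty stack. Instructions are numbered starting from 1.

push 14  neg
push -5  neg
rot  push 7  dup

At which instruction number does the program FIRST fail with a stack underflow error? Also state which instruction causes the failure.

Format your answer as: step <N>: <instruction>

Answer: step 5: rot

Derivation:
Step 1 ('push 14'): stack = [14], depth = 1
Step 2 ('neg'): stack = [-14], depth = 1
Step 3 ('push -5'): stack = [-14, -5], depth = 2
Step 4 ('neg'): stack = [-14, 5], depth = 2
Step 5 ('rot'): needs 3 value(s) but depth is 2 — STACK UNDERFLOW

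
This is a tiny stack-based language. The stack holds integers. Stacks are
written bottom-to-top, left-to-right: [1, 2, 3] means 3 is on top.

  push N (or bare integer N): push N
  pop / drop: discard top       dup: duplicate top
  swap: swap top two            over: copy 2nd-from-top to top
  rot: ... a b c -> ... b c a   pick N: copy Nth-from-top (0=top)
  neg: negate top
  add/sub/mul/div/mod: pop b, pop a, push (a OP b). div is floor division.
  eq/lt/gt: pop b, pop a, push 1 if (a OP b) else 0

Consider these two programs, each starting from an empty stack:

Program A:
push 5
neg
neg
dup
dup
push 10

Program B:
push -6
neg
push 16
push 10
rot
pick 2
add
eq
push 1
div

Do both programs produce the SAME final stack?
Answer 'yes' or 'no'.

Answer: no

Derivation:
Program A trace:
  After 'push 5': [5]
  After 'neg': [-5]
  After 'neg': [5]
  After 'dup': [5, 5]
  After 'dup': [5, 5, 5]
  After 'push 10': [5, 5, 5, 10]
Program A final stack: [5, 5, 5, 10]

Program B trace:
  After 'push -6': [-6]
  After 'neg': [6]
  After 'push 16': [6, 16]
  After 'push 10': [6, 16, 10]
  After 'rot': [16, 10, 6]
  After 'pick 2': [16, 10, 6, 16]
  After 'add': [16, 10, 22]
  After 'eq': [16, 0]
  After 'push 1': [16, 0, 1]
  After 'div': [16, 0]
Program B final stack: [16, 0]
Same: no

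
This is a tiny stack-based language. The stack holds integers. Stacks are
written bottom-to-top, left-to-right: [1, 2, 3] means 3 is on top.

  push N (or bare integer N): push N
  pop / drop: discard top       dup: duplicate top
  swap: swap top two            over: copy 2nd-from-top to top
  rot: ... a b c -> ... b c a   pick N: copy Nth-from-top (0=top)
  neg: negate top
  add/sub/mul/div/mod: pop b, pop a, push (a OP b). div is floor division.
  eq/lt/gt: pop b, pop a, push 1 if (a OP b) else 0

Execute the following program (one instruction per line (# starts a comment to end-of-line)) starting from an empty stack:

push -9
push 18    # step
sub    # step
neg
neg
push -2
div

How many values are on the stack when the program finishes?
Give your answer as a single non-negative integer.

After 'push -9': stack = [-9] (depth 1)
After 'push 18': stack = [-9, 18] (depth 2)
After 'sub': stack = [-27] (depth 1)
After 'neg': stack = [27] (depth 1)
After 'neg': stack = [-27] (depth 1)
After 'push -2': stack = [-27, -2] (depth 2)
After 'div': stack = [13] (depth 1)

Answer: 1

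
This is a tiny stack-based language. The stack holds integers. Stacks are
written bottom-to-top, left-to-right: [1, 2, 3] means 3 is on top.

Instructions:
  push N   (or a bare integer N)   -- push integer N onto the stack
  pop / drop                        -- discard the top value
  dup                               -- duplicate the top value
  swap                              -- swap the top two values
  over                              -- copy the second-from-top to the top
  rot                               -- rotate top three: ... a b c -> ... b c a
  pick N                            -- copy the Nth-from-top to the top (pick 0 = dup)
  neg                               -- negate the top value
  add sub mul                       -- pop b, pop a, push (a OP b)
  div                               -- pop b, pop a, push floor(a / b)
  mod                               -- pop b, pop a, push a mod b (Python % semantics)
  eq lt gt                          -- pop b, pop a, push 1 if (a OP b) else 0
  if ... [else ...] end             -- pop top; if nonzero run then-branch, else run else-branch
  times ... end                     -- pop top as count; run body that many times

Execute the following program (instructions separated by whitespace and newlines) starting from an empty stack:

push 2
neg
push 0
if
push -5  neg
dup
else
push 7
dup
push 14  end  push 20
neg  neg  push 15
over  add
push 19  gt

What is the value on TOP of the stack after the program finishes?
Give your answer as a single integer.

Answer: 1

Derivation:
After 'push 2': [2]
After 'neg': [-2]
After 'push 0': [-2, 0]
After 'if': [-2]
After 'push 7': [-2, 7]
After 'dup': [-2, 7, 7]
After 'push 14': [-2, 7, 7, 14]
After 'push 20': [-2, 7, 7, 14, 20]
After 'neg': [-2, 7, 7, 14, -20]
After 'neg': [-2, 7, 7, 14, 20]
After 'push 15': [-2, 7, 7, 14, 20, 15]
After 'over': [-2, 7, 7, 14, 20, 15, 20]
After 'add': [-2, 7, 7, 14, 20, 35]
After 'push 19': [-2, 7, 7, 14, 20, 35, 19]
After 'gt': [-2, 7, 7, 14, 20, 1]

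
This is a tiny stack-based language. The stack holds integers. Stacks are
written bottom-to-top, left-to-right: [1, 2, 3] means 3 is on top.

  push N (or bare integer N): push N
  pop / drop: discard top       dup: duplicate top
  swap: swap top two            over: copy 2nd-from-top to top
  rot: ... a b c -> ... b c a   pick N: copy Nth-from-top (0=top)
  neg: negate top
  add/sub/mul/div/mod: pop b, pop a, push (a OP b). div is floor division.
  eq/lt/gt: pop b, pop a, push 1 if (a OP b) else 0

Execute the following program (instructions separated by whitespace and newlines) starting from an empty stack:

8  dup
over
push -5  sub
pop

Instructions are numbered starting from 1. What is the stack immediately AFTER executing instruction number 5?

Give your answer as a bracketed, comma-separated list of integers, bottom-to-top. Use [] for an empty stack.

Step 1 ('8'): [8]
Step 2 ('dup'): [8, 8]
Step 3 ('over'): [8, 8, 8]
Step 4 ('push -5'): [8, 8, 8, -5]
Step 5 ('sub'): [8, 8, 13]

Answer: [8, 8, 13]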